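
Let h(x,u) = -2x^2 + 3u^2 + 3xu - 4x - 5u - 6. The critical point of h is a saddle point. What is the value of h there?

∂h/∂x = -4x + 3u - 4 = 0 and ∂h/∂u = 3x + 6u - 5 = 0, so (x, u) = (-3/11, 32/33).
The Hessian has h_{xx} = -4, h_{uu} = 6, h_{xu} = 3, giving D = -33 < 0, so the point is a saddle point.
h(-3/11, 32/33) = -260/33.

-260/33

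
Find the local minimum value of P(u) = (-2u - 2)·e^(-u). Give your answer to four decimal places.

-2.0000

P'(u) = (-2)·e^(-u) + (-2u - 2)·(-1)·e^(-u) = (2u)·e^(-u). Since e^(-u) > 0, the only critical point is u = 0.
P''(0) has the same sign as 2 > 0, so this is a local minimum.
P(0) = (-2)·e^(0) ≈ -2.0000.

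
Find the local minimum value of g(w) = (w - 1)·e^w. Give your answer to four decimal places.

g'(w) = 1·e^w + (w - 1)·1·e^w = (w)·e^w. Since e^w > 0, the only critical point is w = 0.
g''(0) has the same sign as 1 > 0, so this is a local minimum.
g(0) = (-1)·e^(0) ≈ -1.0000.

-1.0000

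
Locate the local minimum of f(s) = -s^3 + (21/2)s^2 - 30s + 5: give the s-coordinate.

f'(s) = -3s^2 + 21s - 30. Setting f'(s) = 0 gives s ∈ {2, 5}.
Since f''(s) = -6s + 21, we get f''(2) = 9 > 0 ⇒ local minimum; f''(5) = -9 < 0 ⇒ local maximum.
Thus f has its local minimum at s = 2, with value -21.

2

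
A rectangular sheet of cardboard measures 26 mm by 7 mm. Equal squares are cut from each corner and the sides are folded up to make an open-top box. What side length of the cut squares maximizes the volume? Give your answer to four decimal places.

1.6163

With cut size x, the volume is V(x) = x(26 − 2x)(7 − 2x) for 0 < x < 3.5.
V'(x) = 12x^2 − 132x + 182. Setting V'(x) = 0 gives x ≈ 1.6163 (the root in (0, 3.5)).
V''(x) = 24x − 132 is negative there, so this is the maximum; V ≈ 138.6364.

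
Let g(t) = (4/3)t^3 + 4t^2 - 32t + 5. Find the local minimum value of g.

-97/3

g'(t) = 4t^2 + 8t - 32. Setting g'(t) = 0 gives t ∈ {-4, 2}.
g''(t) = 8t + 8. g''(-4) = -24 < 0 ⇒ local maximum; g''(2) = 24 > 0 ⇒ local minimum.
Thus g has its local minimum at t = 2, with value -97/3.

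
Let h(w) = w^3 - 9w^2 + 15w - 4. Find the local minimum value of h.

-29

h'(w) = 3w^2 - 18w + 15 = 0 at w = 1, 5.
Second-derivative test with h''(w) = 6w - 18: h''(1) = -12 < 0 ⇒ local maximum; h''(5) = 12 > 0 ⇒ local minimum.
So the local minimum value is h(5) = -29.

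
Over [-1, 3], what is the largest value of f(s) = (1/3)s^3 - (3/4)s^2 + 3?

Differentiating, f'(s) = s^2 - (3/2)s; which vanishes at s = 0 and s = 3/2.
Evaluating at the critical points and endpoints: f(-1) = 23/12; f(0) = 3; f(3/2) = 39/16; f(3) = 21/4.
Hence the absolute maximum is 21/4 at s = 3.

21/4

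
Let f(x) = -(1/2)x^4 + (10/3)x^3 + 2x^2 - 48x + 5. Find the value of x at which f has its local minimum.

f'(x) = -2x^3 + 10x^2 + 4x - 48. Setting f'(x) = 0 gives x ∈ {-2, 3, 4}.
Since f''(x) = -6x^2 + 20x + 4, we get f''(-2) = -60 < 0 ⇒ local maximum; f''(3) = 10 > 0 ⇒ local minimum; f''(4) = -12 < 0 ⇒ local maximum.
Thus f has its local minimum at x = 3, with value -143/2.

3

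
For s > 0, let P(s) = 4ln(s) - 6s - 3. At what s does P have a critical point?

2/3

P'(s) = 4/s − 6 = 0 gives s = 2/3.
P''(s) = -4/s², which is negative for s > 0, so this is a local maximum.
P(2/3) = 4·ln(2/3) - 4 - 3 ≈ -8.6219.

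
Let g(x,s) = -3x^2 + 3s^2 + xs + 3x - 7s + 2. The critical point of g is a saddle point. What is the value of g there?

∂g/∂x = -6x + s + 3 = 0 and ∂g/∂s = x + 6s - 7 = 0, so (x, s) = (25/37, 39/37).
The Hessian has g_{xx} = -6, g_{ss} = 6, g_{xs} = 1, giving D = -37 < 0, so the point is a saddle point.
g(25/37, 39/37) = -25/37.

-25/37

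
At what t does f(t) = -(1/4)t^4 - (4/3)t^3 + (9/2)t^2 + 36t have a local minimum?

-3

f'(t) = -t^3 - 4t^2 + 9t + 36 = 0 at t = -4, -3, 3.
Second-derivative test with f''(t) = -3t^2 - 8t + 9: f''(-4) = -7 < 0 ⇒ local maximum; f''(-3) = 6 > 0 ⇒ local minimum; f''(3) = -42 < 0 ⇒ local maximum.
The local minimum is f(-3) = -207/4.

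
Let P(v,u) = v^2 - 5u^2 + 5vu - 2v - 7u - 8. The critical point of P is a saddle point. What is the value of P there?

-401/45

∂P/∂v = 2v + 5u - 2 = 0 and ∂P/∂u = 5v - 10u - 7 = 0, so (v, u) = (11/9, -4/45).
The Hessian has P_{vv} = 2, P_{uu} = -10, P_{vu} = 5, giving D = -45 < 0, so the point is a saddle point.
P(11/9, -4/45) = -401/45.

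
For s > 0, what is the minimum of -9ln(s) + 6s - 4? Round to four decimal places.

1.3508

f'(s) = -9/s + 6 = 0 gives s = 3/2.
f''(s) = 9/s², which is positive for s > 0, so this is a local minimum.
f(3/2) = -9·ln(3/2) + 9 - 4 ≈ 1.3508.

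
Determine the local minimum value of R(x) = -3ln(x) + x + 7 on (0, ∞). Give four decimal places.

6.7042

R'(x) = -3/x + 1 = 0 gives x = 3.
R''(x) = 3/x², which is positive for x > 0, so this is a local minimum.
R(3) = -3·ln(3) + 3 + 7 ≈ 6.7042.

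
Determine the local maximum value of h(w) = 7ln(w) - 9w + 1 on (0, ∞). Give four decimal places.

h'(w) = 7/w − 9 = 0 gives w = 7/9.
h''(w) = -7/w², which is negative for w > 0, so this is a local maximum.
h(7/9) = 7·ln(7/9) - 7 + 1 ≈ -7.7592.

-7.7592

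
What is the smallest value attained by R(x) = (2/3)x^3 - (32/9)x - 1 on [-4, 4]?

The derivative is 2x^2 - 32/9, which vanishes at x = -4/3 and x = 4/3.
Compare values at every candidate in [-4, 4]: R(-4) = -265/9; R(-4/3) = 175/81; R(4/3) = -337/81; R(4) = 247/9.
The minimum over the interval is -265/9, attained at x = -4.

-265/9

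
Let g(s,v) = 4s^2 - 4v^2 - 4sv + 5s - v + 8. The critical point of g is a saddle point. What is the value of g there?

131/20

∂g/∂s = 8s - 4v + 5 = 0 and ∂g/∂v = -4s - 8v - 1 = 0, so (s, v) = (-11/20, 3/20).
The Hessian has g_{ss} = 8, g_{vv} = -8, g_{sv} = -4, giving D = -80 < 0, so the point is a saddle point.
g(-11/20, 3/20) = 131/20.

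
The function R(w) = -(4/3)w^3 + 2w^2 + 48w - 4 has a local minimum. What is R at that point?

Critical points: R'(w) = -4w^2 + 4w + 48 vanishes at w = -3, 4.
Second-derivative test with R''(w) = -8w + 4: R''(-3) = 28 > 0 ⇒ local minimum; R''(4) = -28 < 0 ⇒ local maximum.
So the local minimum value is R(-3) = -94.

-94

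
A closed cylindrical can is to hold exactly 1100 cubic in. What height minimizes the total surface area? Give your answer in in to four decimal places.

With radius r and height h, πr²h = 1100 so h = 1100/(πr²), and S(r) = 2πr² + 2πrh = 2πr² + 2·1100/r.
S'(r) = 4πr − 2·1100/r² = 0 ⇒ r³ = 1100/(2π), so r ≈ 5.5942 and h = 2r ≈ 11.1884.
S''(r) = 4π + 4·1100/r³ > 0, so this is the minimum; S ≈ 589.8972.

11.1884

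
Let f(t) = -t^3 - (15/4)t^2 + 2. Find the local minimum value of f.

f'(t) = -3t^2 - (15/2)t. Setting f'(t) = 0 gives t ∈ {-5/2, 0}.
Since f''(t) = -6t - 15/2, we get f''(-5/2) = 15/2 > 0 ⇒ local minimum; f''(0) = -15/2 < 0 ⇒ local maximum.
The local minimum is f(-5/2) = -93/16.

-93/16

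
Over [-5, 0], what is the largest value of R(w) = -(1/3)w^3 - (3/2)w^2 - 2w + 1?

Differentiating, R'(w) = -w^2 - 3w - 2; which vanishes at w = -2 and w = -1.
Compare values at every candidate in [-5, 0]: R(-5) = 91/6,  R(-2) = 5/3,  R(-1) = 11/6,  R(0) = 1.
So the maximum is R(-5) = 91/6.

91/6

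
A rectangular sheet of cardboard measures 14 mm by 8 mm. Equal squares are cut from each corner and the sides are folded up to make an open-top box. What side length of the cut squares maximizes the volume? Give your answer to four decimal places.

With cut size x, the volume is V(x) = x(14 − 2x)(8 − 2x) for 0 < x < 4.
V'(x) = 12x^2 − 88x + 112. Setting V'(x) = 0 gives x ≈ 1.6391 (the root in (0, 4)).
V''(x) = 24x − 88 is negative there, so this is the maximum; V ≈ 82.9814.

1.6391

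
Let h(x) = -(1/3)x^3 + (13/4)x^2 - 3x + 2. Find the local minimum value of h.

h'(x) = -x^2 + (13/2)x - 3. Setting h'(x) = 0 gives x ∈ {1/2, 6}.
Since h''(x) = -2x + 13/2, we get h''(1/2) = 11/2 > 0 ⇒ local minimum; h''(6) = -11/2 < 0 ⇒ local maximum.
So the local minimum value is h(1/2) = 61/48.

61/48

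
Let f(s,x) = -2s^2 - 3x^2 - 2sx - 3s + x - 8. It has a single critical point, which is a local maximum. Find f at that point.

-25/4

∂f/∂s = -4s - 2x - 3 = 0 and ∂f/∂x = -2s - 6x + 1 = 0, so (s, x) = (-1, 1/2).
The Hessian has f_{ss} = -4, f_{xx} = -6, f_{sx} = -2, giving D = 20 > 0 with f_{ss} < 0, so the point is a local maximum.
f(-1, 1/2) = -25/4.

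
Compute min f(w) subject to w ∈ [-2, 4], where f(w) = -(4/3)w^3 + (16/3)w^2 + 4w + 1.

25/81

f'(w) = -4w^2 + (32/3)w + 4, which vanishes at w = -1/3 and w = 3.
Compare values at every candidate in [-2, 4]: f(-2) = 25,  f(-1/3) = 25/81,  f(3) = 25,  f(4) = 17.
The minimum over the interval is 25/81, attained at w = -1/3.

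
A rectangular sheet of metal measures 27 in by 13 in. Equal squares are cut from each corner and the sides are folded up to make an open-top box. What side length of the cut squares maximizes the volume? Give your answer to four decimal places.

2.7687

With cut size x, the volume is V(x) = x(27 − 2x)(13 − 2x) for 0 < x < 6.5.
V'(x) = 12x^2 − 160x + 351. Setting V'(x) = 0 gives x ≈ 2.7687 (the root in (0, 6.5)).
V''(x) = 24x − 160 is negative there, so this is the maximum; V ≈ 443.4538.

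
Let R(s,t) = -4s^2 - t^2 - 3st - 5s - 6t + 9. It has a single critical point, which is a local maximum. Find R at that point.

142/7

∂R/∂s = -8s - 3t - 5 = 0 and ∂R/∂t = -3s - 2t - 6 = 0, so (s, t) = (8/7, -33/7).
The Hessian has R_{ss} = -8, R_{tt} = -2, R_{st} = -3, giving D = 7 > 0 with R_{ss} < 0, so the point is a local maximum.
R(8/7, -33/7) = 142/7.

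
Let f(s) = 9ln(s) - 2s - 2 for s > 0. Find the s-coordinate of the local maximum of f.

f'(s) = 9/s − 2 = 0 gives s = 9/2.
f''(s) = -9/s², which is negative for s > 0, so this is a local maximum.
f(9/2) = 9·ln(9/2) - 9 - 2 ≈ 2.5367.

9/2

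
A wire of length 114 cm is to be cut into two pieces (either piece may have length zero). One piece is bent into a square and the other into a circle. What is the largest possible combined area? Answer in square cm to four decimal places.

Let x be the length used for the square. Square side x/4; circle radius (114−x)/(2π).
A(x) = (x/4)² + π·((114−x)/(2π))² = x²/16 + (114−x)²/(4π) for 0 ≤ x ≤ 114. A'(x) = x/8 − (114−x)/(2π) = 0 gives x = 4·114/(π+4) ≈ 63.8513.
A'' > 0, so the interior critical point is a minimum; the maximum is at an endpoint. A(0) = 1034.1888 and A(114) = 812.2500, so the largest area is 1034.1888.

1034.1888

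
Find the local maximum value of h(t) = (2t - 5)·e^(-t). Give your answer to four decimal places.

By the product rule, h'(t) = (-2t + 7)·e^(-t). Since e^(-t) > 0, the only critical point is t = 7/2.
h''(7/2) has the same sign as -2 < 0, so this is a local maximum.
h(7/2) = (2)·e^(-7/2) ≈ 0.0604.

0.0604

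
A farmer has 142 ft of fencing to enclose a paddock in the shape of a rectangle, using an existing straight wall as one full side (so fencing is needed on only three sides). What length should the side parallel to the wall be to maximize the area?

Let the sides perpendicular to the wall have length x and the parallel side y, so 2x + y = 142 and the area is A = xy = x(142 − 2x).
A'(x) = 142 − 4x = 0 gives x = 71/2, and A''(x) = −4 < 0 confirms a maximum.
Then y = 142 − 2·71/2 = 71 and A = 5041/2.

71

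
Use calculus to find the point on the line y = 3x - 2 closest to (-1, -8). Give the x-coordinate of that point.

Minimize D(x)^2 = (x + 1)^2 + (3x + 6)^2.
d/dx[D^2] = 2(x + 1) + 2·3·(3x + 6) = 0 ⇒ x = -19/10.
Then y = -77/10 and the distance is √(9/10) ≈ 0.9487.

-19/10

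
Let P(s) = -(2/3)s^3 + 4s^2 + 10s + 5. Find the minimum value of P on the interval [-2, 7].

-1/3

P'(s) = -2s^2 + 8s + 10, which vanishes at s = -1 and s = 5.
Evaluating at the critical points and endpoints: P(-2) = 19/3; P(-1) = -1/3; P(5) = 215/3; P(7) = 127/3.
The minimum over the interval is -1/3, attained at s = -1.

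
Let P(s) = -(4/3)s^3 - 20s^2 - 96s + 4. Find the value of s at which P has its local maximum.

-4

P'(s) = -4s^2 - 40s - 96. Setting P'(s) = 0 gives s ∈ {-6, -4}.
Second-derivative test with P''(s) = -8s - 40: P''(-6) = 8 > 0 ⇒ local minimum; P''(-4) = -8 < 0 ⇒ local maximum.
So the local maximum value is P(-4) = 460/3.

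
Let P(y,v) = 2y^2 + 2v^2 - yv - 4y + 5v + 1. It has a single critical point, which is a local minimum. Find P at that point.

-47/15

∂P/∂y = 4y - v - 4 = 0 and ∂P/∂v = -y + 4v + 5 = 0, so (y, v) = (11/15, -16/15).
The Hessian has P_{yy} = 4, P_{vv} = 4, P_{yv} = -1, giving D = 15 > 0 with P_{yy} > 0, so the point is a local minimum.
P(11/15, -16/15) = -47/15.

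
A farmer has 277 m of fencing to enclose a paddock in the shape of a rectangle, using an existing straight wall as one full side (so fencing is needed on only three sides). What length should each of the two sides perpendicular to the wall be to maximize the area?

277/4

Let the sides perpendicular to the wall have length x and the parallel side y, so 2x + y = 277 and the area is A = xy = x(277 − 2x).
A'(x) = 277 − 4x = 0 gives x = 277/4, and A''(x) = −4 < 0 confirms a maximum.
Then y = 277 − 2·277/4 = 277/2 and A = 76729/8.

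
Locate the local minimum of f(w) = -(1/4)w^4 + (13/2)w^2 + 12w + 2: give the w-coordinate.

Critical points: f'(w) = -w^3 + 13w + 12 vanishes at w = -3, -1, 4.
Second-derivative test with f''(w) = -3w^2 + 13: f''(-3) = -14 < 0 ⇒ local maximum; f''(-1) = 10 > 0 ⇒ local minimum; f''(4) = -35 < 0 ⇒ local maximum.
So the local minimum value is f(-1) = -15/4.

-1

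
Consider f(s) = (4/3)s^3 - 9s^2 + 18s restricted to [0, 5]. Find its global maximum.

The derivative is 4s^2 - 18s + 18, which vanishes at s = 3/2 and s = 3.
Candidates: f(0) = 0; f(3/2) = 45/4; f(3) = 9; f(5) = 95/3.
The maximum over the interval is 95/3, attained at s = 5.

95/3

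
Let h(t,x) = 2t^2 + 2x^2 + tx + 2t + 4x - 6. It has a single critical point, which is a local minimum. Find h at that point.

∂h/∂t = 4t + x + 2 = 0 and ∂h/∂x = t + 4x + 4 = 0, so (t, x) = (-4/15, -14/15).
The Hessian has h_{tt} = 4, h_{xx} = 4, h_{tx} = 1, giving D = 15 > 0 with h_{tt} > 0, so the point is a local minimum.
h(-4/15, -14/15) = -122/15.

-122/15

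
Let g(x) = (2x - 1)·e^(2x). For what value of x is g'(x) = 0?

g'(x) = 2·e^(2x) + (2x - 1)·2·e^(2x) = (4x)·e^(2x). Since e^(2x) > 0, the only critical point is x = 0.
g''(0) has the same sign as 4 > 0, so this is a local minimum.
g(0) = (-1)·e^(0) ≈ -1.0000.

0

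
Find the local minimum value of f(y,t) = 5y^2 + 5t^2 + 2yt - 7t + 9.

∂f/∂y = 10y + 2t = 0 and ∂f/∂t = 2y + 10t - 7 = 0, so (y, t) = (-7/48, 35/48).
The Hessian has f_{yy} = 10, f_{tt} = 10, f_{yt} = 2, giving D = 96 > 0 with f_{yy} > 0, so the point is a local minimum.
f(-7/48, 35/48) = 619/96.

619/96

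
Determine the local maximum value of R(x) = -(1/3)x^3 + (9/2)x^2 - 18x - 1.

-19

Critical points: R'(x) = -x^2 + 9x - 18 vanishes at x = 3, 6.
Since R''(x) = -2x + 9, we get R''(3) = 3 > 0 ⇒ local minimum; R''(6) = -3 < 0 ⇒ local maximum.
So the local maximum value is R(6) = -19.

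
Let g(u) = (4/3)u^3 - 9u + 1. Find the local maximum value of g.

Critical points: g'(u) = 4u^2 - 9 vanishes at u = -3/2, 3/2.
g''(u) = 8u. g''(-3/2) = -12 < 0 ⇒ local maximum; g''(3/2) = 12 > 0 ⇒ local minimum.
Thus g has its local maximum at u = -3/2, with value 10.

10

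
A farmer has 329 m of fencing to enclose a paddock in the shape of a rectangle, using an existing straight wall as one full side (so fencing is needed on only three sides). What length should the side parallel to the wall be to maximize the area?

329/2

Let the sides perpendicular to the wall have length x and the parallel side y, so 2x + y = 329 and the area is A = xy = x(329 − 2x).
A'(x) = 329 − 4x = 0 gives x = 329/4, and A''(x) = −4 < 0 confirms a maximum.
Then y = 329 − 2·329/4 = 329/2 and A = 108241/8.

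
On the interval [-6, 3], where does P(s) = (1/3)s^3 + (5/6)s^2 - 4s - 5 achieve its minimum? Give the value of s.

Differentiating, P'(s) = s^2 + (5/3)s - 4; which vanishes at s = -3 and s = 4/3.
Candidates: P(-6) = -23,  P(-3) = 11/2,  P(4/3) = -653/81,  P(3) = -1/2.
Hence the absolute minimum is -23 at s = -6.

-6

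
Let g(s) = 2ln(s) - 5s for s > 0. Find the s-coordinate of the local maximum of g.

2/5

g'(s) = 2/s − 5 = 0 gives s = 2/5.
g''(s) = -2/s², which is negative for s > 0, so this is a local maximum.
g(2/5) = 2·ln(2/5) - 2 ≈ -3.8326.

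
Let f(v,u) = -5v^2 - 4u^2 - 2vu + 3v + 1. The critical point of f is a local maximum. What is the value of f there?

∂f/∂v = -10v - 2u + 3 = 0 and ∂f/∂u = -2v - 8u = 0, so (v, u) = (6/19, -3/38).
The Hessian has f_{vv} = -10, f_{uu} = -8, f_{vu} = -2, giving D = 76 > 0 with f_{vv} < 0, so the point is a local maximum.
f(6/19, -3/38) = 28/19.

28/19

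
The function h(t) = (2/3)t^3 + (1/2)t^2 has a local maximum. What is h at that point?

h'(t) = 2t^2 + t. Setting h'(t) = 0 gives t ∈ {-1/2, 0}.
Since h''(t) = 4t + 1, we get h''(-1/2) = -1 < 0 ⇒ local maximum; h''(0) = 1 > 0 ⇒ local minimum.
Thus h has its local maximum at t = -1/2, with value 1/24.

1/24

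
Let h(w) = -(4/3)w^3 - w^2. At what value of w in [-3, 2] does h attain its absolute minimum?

The derivative is -4w^2 - 2w, which vanishes at w = -1/2 and w = 0.
Evaluating at the critical points and endpoints: h(-3) = 27; h(-1/2) = -1/12; h(0) = 0; h(2) = -44/3.
Hence the absolute minimum is -44/3 at w = 2.

2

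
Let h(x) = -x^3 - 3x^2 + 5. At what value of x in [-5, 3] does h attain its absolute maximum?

h'(x) = -3x^2 - 6x, which vanishes at x = -2 and x = 0.
Compare values at every candidate in [-5, 3]: h(-5) = 55, h(-2) = 1, h(0) = 5, h(3) = -49.
So the maximum is h(-5) = 55.

-5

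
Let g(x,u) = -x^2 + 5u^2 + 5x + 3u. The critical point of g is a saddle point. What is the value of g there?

∂g/∂x = -2x + 5 = 0 and ∂g/∂u = 10u + 3 = 0, so (x, u) = (5/2, -3/10).
The Hessian has g_{xx} = -2, g_{uu} = 10, g_{xu} = 0, giving D = -20 < 0, so the point is a saddle point.
g(5/2, -3/10) = 29/5.

29/5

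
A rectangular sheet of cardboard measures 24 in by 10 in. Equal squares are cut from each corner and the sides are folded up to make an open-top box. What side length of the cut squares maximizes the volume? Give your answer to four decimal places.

2.1866

With cut size x, the volume is V(x) = x(24 − 2x)(10 − 2x) for 0 < x < 5.
V'(x) = 12x^2 − 136x + 240. Setting V'(x) = 0 gives x ≈ 2.1866 (the root in (0, 5)).
V''(x) = 24x − 136 is negative there, so this is the maximum; V ≈ 241.4795.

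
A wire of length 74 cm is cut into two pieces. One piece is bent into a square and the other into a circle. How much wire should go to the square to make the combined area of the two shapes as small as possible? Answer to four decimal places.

41.4473

Let x be the length used for the square. Square side x/4; circle radius (74−x)/(2π).
A(x) = (x/4)² + π·((74−x)/(2π))² = x²/16 + (74−x)²/(4π) for 0 ≤ x ≤ 74. A'(x) = x/8 − (74−x)/(2π) = 0 gives x = 4·74/(π+4) ≈ 41.4473.
A'' = 1/8 + 1/(2π) > 0, so this gives the minimum combined area; x ≈ 41.4473 cm to the square.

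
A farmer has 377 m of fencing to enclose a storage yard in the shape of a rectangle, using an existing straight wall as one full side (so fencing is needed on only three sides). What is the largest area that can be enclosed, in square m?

142129/8

Let the sides perpendicular to the wall have length x and the parallel side y, so 2x + y = 377 and the area is A = xy = x(377 − 2x).
A'(x) = 377 − 4x = 0 gives x = 377/4, and A''(x) = −4 < 0 confirms a maximum.
Then y = 377 − 2·377/4 = 377/2 and A = 142129/8.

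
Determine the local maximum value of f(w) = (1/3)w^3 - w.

2/3

f'(w) = w^2 - 1. Setting f'(w) = 0 gives w ∈ {-1, 1}.
f''(w) = 2w. f''(-1) = -2 < 0 ⇒ local maximum; f''(1) = 2 > 0 ⇒ local minimum.
Thus f has its local maximum at w = -1, with value 2/3.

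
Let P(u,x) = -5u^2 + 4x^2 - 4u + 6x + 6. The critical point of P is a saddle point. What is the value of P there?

91/20

∂P/∂u = -10u - 4 = 0 and ∂P/∂x = 8x + 6 = 0, so (u, x) = (-2/5, -3/4).
The Hessian has P_{uu} = -10, P_{xx} = 8, P_{ux} = 0, giving D = -80 < 0, so the point is a saddle point.
P(-2/5, -3/4) = 91/20.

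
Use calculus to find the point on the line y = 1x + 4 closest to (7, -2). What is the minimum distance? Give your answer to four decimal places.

Minimize D(x)^2 = (x - 7)^2 + (x + 6)^2.
d/dx[D^2] = 2(x - 7) + 2·1·(x + 6) = 0 ⇒ x = 1/2.
Then y = 9/2 and the distance is √(169/2) ≈ 9.1924.

9.1924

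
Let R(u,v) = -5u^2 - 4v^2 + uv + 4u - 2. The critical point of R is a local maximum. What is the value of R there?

∂R/∂u = -10u + v + 4 = 0 and ∂R/∂v = u - 8v = 0, so (u, v) = (32/79, 4/79).
The Hessian has R_{uu} = -10, R_{vv} = -8, R_{uv} = 1, giving D = 79 > 0 with R_{uu} < 0, so the point is a local maximum.
R(32/79, 4/79) = -94/79.

-94/79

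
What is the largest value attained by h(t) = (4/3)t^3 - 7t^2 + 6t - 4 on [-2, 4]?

h'(t) = 4t^2 - 14t + 6, which vanishes at t = 1/2 and t = 3.
Evaluating at the critical points and endpoints: h(-2) = -164/3; h(1/2) = -31/12; h(3) = -13; h(4) = -20/3.
So the maximum is h(1/2) = -31/12.

-31/12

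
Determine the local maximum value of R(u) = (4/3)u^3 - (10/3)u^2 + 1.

1

R'(u) = 4u^2 - (20/3)u. Setting R'(u) = 0 gives u ∈ {0, 5/3}.
R''(u) = 8u - 20/3. R''(0) = -20/3 < 0 ⇒ local maximum; R''(5/3) = 20/3 > 0 ⇒ local minimum.
Thus R has its local maximum at u = 0, with value 1.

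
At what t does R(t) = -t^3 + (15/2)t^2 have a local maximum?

5

Critical points: R'(t) = -3t^2 + 15t vanishes at t = 0, 5.
Second-derivative test with R''(t) = -6t + 15: R''(0) = 15 > 0 ⇒ local minimum; R''(5) = -15 < 0 ⇒ local maximum.
So the local maximum value is R(5) = 125/2.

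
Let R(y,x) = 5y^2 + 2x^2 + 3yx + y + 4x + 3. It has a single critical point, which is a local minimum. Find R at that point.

∂R/∂y = 10y + 3x + 1 = 0 and ∂R/∂x = 3y + 4x + 4 = 0, so (y, x) = (8/31, -37/31).
The Hessian has R_{yy} = 10, R_{xx} = 4, R_{yx} = 3, giving D = 31 > 0 with R_{yy} > 0, so the point is a local minimum.
R(8/31, -37/31) = 23/31.

23/31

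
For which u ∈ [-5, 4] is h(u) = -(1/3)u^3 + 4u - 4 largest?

-5

Differentiating, h'(u) = -u^2 + 4; which vanishes at u = -2 and u = 2.
Compare values at every candidate in [-5, 4]: h(-5) = 53/3, h(-2) = -28/3, h(2) = 4/3, h(4) = -28/3.
Hence the absolute maximum is 53/3 at u = -5.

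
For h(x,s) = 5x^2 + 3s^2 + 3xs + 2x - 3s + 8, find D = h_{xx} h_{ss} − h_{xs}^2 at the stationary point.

51

∂h/∂x = 10x + 3s + 2 = 0 and ∂h/∂s = 3x + 6s - 3 = 0, so (x, s) = (-7/17, 12/17).
The Hessian has h_{xx} = 10, h_{ss} = 6, h_{xs} = 3, giving D = 51 > 0 with h_{xx} > 0, so the point is a local minimum.
D = (10)·(6) − (3)^2 = 51.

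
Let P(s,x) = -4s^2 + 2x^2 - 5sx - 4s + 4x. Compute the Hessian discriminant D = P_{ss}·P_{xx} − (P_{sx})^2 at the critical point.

-57

∂P/∂s = -8s - 5x - 4 = 0 and ∂P/∂x = -5s + 4x + 4 = 0, so (s, x) = (4/57, -52/57).
The Hessian has P_{ss} = -8, P_{xx} = 4, P_{sx} = -5, giving D = -57 < 0, so the point is a saddle point.
D = (-8)·(4) − (-5)^2 = -57.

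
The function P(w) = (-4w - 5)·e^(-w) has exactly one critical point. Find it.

P'(w) = (-4)·e^(-w) + (-4w - 5)·(-1)·e^(-w) = (4w + 1)·e^(-w). Since e^(-w) > 0, the only critical point is w = -1/4.
P''(-1/4) has the same sign as 4 > 0, so this is a local minimum.
P(-1/4) = (-4)·e^(1/4) ≈ -5.1361.

-1/4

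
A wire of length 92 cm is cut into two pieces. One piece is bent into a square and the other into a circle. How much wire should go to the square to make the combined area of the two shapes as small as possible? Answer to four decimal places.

51.5291

Let x be the length used for the square. Square side x/4; circle radius (92−x)/(2π).
A(x) = (x/4)² + π·((92−x)/(2π))² = x²/16 + (92−x)²/(4π) for 0 ≤ x ≤ 92. A'(x) = x/8 − (92−x)/(2π) = 0 gives x = 4·92/(π+4) ≈ 51.5291.
A'' = 1/8 + 1/(2π) > 0, so this gives the minimum combined area; x ≈ 51.5291 cm to the square.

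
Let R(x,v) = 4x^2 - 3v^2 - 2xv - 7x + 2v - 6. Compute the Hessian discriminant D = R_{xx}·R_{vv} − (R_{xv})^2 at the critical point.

∂R/∂x = 8x - 2v - 7 = 0 and ∂R/∂v = -2x - 6v + 2 = 0, so (x, v) = (23/26, 1/26).
The Hessian has R_{xx} = 8, R_{vv} = -6, R_{xv} = -2, giving D = -52 < 0, so the point is a saddle point.
D = (8)·(-6) − (-2)^2 = -52.

-52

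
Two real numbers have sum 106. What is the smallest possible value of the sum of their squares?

With a + b = 106, a^2 + b^2 = a^2 + (106 − a)^2.
The derivative 2a − 2(106 − a) = 4a − 212 vanishes at a = 53; second derivative 4 > 0, a minimum.
The minimum is 2·(53)^2 = 5618.

5618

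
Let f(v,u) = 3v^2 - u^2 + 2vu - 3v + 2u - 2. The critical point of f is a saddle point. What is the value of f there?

∂f/∂v = 6v + 2u - 3 = 0 and ∂f/∂u = 2v - 2u + 2 = 0, so (v, u) = (1/8, 9/8).
The Hessian has f_{vv} = 6, f_{uu} = -2, f_{vu} = 2, giving D = -16 < 0, so the point is a saddle point.
f(1/8, 9/8) = -17/16.

-17/16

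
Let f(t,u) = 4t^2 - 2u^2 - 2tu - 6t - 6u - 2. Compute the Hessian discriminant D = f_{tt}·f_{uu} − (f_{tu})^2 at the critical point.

∂f/∂t = 8t - 2u - 6 = 0 and ∂f/∂u = -2t - 4u - 6 = 0, so (t, u) = (1/3, -5/3).
The Hessian has f_{tt} = 8, f_{uu} = -4, f_{tu} = -2, giving D = -36 < 0, so the point is a saddle point.
D = (8)·(-4) − (-2)^2 = -36.

-36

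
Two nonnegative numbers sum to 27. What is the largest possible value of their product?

729/4

With x + y = 27, the product is P(x) = x(27 − x).
P'(x) = 27 − 2x = 0 gives x = 27/2; P'' = −2 < 0, so this is the maximum.
P = 27/2·27/2 = 729/4.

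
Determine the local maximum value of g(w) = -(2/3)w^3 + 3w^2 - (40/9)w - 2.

-337/81

Critical points: g'(w) = -2w^2 + 6w - 40/9 vanishes at w = 4/3, 5/3.
Second-derivative test with g''(w) = -4w + 6: g''(4/3) = 2/3 > 0 ⇒ local minimum; g''(5/3) = -2/3 < 0 ⇒ local maximum.
So the local maximum value is g(5/3) = -337/81.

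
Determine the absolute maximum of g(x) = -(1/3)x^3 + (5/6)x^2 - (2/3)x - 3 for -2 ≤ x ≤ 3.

The derivative is -x^2 + (5/3)x - 2/3, which vanishes at x = 2/3 and x = 1.
Candidates: g(-2) = 13/3, g(2/3) = -257/81, g(1) = -19/6, g(3) = -13/2.
The maximum over the interval is 13/3, attained at x = -2.

13/3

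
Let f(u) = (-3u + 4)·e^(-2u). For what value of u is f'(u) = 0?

By the product rule, f'(u) = (6u - 11)·e^(-2u). Since e^(-2u) > 0, the only critical point is u = 11/6.
f''(11/6) has the same sign as 6 > 0, so this is a local minimum.
f(11/6) = (-3/2)·e^(-11/3) ≈ -0.0383.

11/6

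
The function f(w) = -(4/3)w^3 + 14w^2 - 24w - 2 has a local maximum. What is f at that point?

f'(w) = -4w^2 + 28w - 24 = 0 at w = 1, 6.
f''(w) = -8w + 28. f''(1) = 20 > 0 ⇒ local minimum; f''(6) = -20 < 0 ⇒ local maximum.
Thus f has its local maximum at w = 6, with value 70.

70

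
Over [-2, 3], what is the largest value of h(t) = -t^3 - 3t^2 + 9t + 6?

h'(t) = -3t^2 - 6t + 9, whose only zero in [-2, 3] is t = 1.
Evaluating at the critical points and endpoints: h(-2) = -16; h(1) = 11; h(3) = -21.
So the maximum is h(1) = 11.

11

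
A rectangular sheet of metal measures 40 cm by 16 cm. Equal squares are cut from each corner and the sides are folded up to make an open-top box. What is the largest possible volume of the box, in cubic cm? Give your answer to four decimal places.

1039.5322

With cut size x, the volume is V(x) = x(40 − 2x)(16 − 2x) for 0 < x < 8.
V'(x) = 12x^2 − 224x + 640. Setting V'(x) = 0 gives x ≈ 3.5215 (the root in (0, 8)).
V''(x) = 24x − 224 is negative there, so this is the maximum; V ≈ 1039.5322.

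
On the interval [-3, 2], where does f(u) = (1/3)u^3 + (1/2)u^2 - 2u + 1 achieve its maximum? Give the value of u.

The derivative is u^2 + u - 2, which vanishes at u = -2 and u = 1.
Compare values at every candidate in [-3, 2]: f(-3) = 5/2,  f(-2) = 13/3,  f(1) = -1/6,  f(2) = 5/3.
Hence the absolute maximum is 13/3 at u = -2.

-2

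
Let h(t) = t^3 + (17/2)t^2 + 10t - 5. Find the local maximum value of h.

h'(t) = 3t^2 + 17t + 10 = 0 at t = -5, -2/3.
h''(t) = 6t + 17. h''(-5) = -13 < 0 ⇒ local maximum; h''(-2/3) = 13 > 0 ⇒ local minimum.
The local maximum is h(-5) = 65/2.

65/2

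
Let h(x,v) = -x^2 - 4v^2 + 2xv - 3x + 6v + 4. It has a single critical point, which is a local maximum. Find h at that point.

∂h/∂x = -2x + 2v - 3 = 0 and ∂h/∂v = 2x - 8v + 6 = 0, so (x, v) = (-1, 1/2).
The Hessian has h_{xx} = -2, h_{vv} = -8, h_{xv} = 2, giving D = 12 > 0 with h_{xx} < 0, so the point is a local maximum.
h(-1, 1/2) = 7.

7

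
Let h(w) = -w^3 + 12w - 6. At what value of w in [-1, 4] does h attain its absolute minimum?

Differentiating, h'(w) = -3w^2 + 12; whose only zero in [-1, 4] is w = 2.
Candidates: h(-1) = -17; h(2) = 10; h(4) = -22.
So the minimum is h(4) = -22.

4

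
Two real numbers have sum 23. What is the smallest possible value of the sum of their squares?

With a + b = 23, a^2 + b^2 = a^2 + (23 − a)^2.
The derivative 2a − 2(23 − a) = 4a − 46 vanishes at a = 23/2; second derivative 4 > 0, a minimum.
The minimum is 2·(23/2)^2 = 529/2.

529/2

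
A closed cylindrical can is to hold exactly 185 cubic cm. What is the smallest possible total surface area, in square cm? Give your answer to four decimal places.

179.7335

With radius r and height h, πr²h = 185 so h = 185/(πr²), and S(r) = 2πr² + 2πrh = 2πr² + 2·185/r.
S'(r) = 4πr − 2·185/r² = 0 ⇒ r³ = 185/(2π), so r ≈ 3.0879 and h = 2r ≈ 6.1758.
S''(r) = 4π + 4·185/r³ > 0, so this is the minimum; S ≈ 179.7335.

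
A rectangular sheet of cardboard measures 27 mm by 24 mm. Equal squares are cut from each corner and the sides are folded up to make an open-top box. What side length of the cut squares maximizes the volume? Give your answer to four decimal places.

With cut size x, the volume is V(x) = x(27 − 2x)(24 − 2x) for 0 < x < 12.
V'(x) = 12x^2 − 204x + 648. Setting V'(x) = 0 gives x ≈ 4.2280 (the root in (0, 12)).
V''(x) = 24x − 204 is negative there, so this is the maximum; V ≈ 1218.7123.

4.2280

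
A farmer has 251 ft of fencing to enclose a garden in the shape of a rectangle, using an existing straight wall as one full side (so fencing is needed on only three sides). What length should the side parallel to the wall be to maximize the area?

Let the sides perpendicular to the wall have length x and the parallel side y, so 2x + y = 251 and the area is A = xy = x(251 − 2x).
A'(x) = 251 − 4x = 0 gives x = 251/4, and A''(x) = −4 < 0 confirms a maximum.
Then y = 251 − 2·251/4 = 251/2 and A = 63001/8.

251/2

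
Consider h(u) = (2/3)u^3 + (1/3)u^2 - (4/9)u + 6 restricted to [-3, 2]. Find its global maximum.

106/9

The derivative is 2u^2 + (2/3)u - 4/9, which vanishes at u = -2/3 and u = 1/3.
Evaluating at the critical points and endpoints: h(-3) = -23/3,  h(-2/3) = 506/81,  h(1/3) = 479/81,  h(2) = 106/9.
So the maximum is h(2) = 106/9.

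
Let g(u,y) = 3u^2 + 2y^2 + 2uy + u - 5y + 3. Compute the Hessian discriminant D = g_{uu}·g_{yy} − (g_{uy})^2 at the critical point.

∂g/∂u = 6u + 2y + 1 = 0 and ∂g/∂y = 2u + 4y - 5 = 0, so (u, y) = (-7/10, 8/5).
The Hessian has g_{uu} = 6, g_{yy} = 4, g_{uy} = 2, giving D = 20 > 0 with g_{uu} > 0, so the point is a local minimum.
D = (6)·(4) − (2)^2 = 20.

20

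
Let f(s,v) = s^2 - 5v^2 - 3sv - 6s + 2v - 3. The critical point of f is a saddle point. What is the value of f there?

∂f/∂s = 2s - 3v - 6 = 0 and ∂f/∂v = -3s - 10v + 2 = 0, so (s, v) = (66/29, -14/29).
The Hessian has f_{ss} = 2, f_{vv} = -10, f_{sv} = -3, giving D = -29 < 0, so the point is a saddle point.
f(66/29, -14/29) = -299/29.

-299/29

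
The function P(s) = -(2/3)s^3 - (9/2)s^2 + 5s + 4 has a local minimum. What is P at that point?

Critical points: P'(s) = -2s^2 - 9s + 5 vanishes at s = -5, 1/2.
Since P''(s) = -4s - 9, we get P''(-5) = 11 > 0 ⇒ local minimum; P''(1/2) = -11 < 0 ⇒ local maximum.
Thus P has its local minimum at s = -5, with value -301/6.

-301/6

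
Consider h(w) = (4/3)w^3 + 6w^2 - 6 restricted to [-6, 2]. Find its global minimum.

h'(w) = 4w^2 + 12w, which vanishes at w = -3 and w = 0.
Evaluating at the critical points and endpoints: h(-6) = -78; h(-3) = 12; h(0) = -6; h(2) = 86/3.
The minimum over the interval is -78, attained at w = -6.

-78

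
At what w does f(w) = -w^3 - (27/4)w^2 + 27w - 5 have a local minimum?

-6

Critical points: f'(w) = -3w^2 - (27/2)w + 27 vanishes at w = -6, 3/2.
Since f''(w) = -6w - 27/2, we get f''(-6) = 45/2 > 0 ⇒ local minimum; f''(3/2) = -45/2 < 0 ⇒ local maximum.
The local minimum is f(-6) = -194.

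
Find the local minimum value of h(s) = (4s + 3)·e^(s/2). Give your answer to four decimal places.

-2.0227

h'(s) = 4·e^(s/2) + (4s + 3)·(1/2)·e^(s/2) = (2s + 11/2)·e^(s/2). Since e^(s/2) > 0, the only critical point is s = -11/4.
h''(-11/4) has the same sign as 2 > 0, so this is a local minimum.
h(-11/4) = (-8)·e^(-11/8) ≈ -2.0227.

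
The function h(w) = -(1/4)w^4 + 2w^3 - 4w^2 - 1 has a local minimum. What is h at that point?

-5

h'(w) = -w^3 + 6w^2 - 8w. Setting h'(w) = 0 gives w ∈ {0, 2, 4}.
Second-derivative test with h''(w) = -3w^2 + 12w - 8: h''(0) = -8 < 0 ⇒ local maximum; h''(2) = 4 > 0 ⇒ local minimum; h''(4) = -8 < 0 ⇒ local maximum.
The local minimum is h(2) = -5.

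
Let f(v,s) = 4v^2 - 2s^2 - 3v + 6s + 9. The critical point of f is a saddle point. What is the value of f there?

207/16

∂f/∂v = 8v - 3 = 0 and ∂f/∂s = -4s + 6 = 0, so (v, s) = (3/8, 3/2).
The Hessian has f_{vv} = 8, f_{ss} = -4, f_{vs} = 0, giving D = -32 < 0, so the point is a saddle point.
f(3/8, 3/2) = 207/16.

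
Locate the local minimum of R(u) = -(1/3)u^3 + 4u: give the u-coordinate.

-2

R'(u) = -u^2 + 4 = 0 at u = -2, 2.
Second-derivative test with R''(u) = -2u: R''(-2) = 4 > 0 ⇒ local minimum; R''(2) = -4 < 0 ⇒ local maximum.
So the local minimum value is R(-2) = -16/3.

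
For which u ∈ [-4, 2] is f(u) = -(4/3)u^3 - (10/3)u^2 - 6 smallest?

2

f'(u) = -4u^2 - (20/3)u, which vanishes at u = -5/3 and u = 0.
Evaluating at the critical points and endpoints: f(-4) = 26,  f(-5/3) = -736/81,  f(0) = -6,  f(2) = -30.
The minimum over the interval is -30, attained at u = 2.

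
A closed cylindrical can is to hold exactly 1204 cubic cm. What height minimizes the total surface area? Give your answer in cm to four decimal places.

11.5304

With radius r and height h, πr²h = 1204 so h = 1204/(πr²), and S(r) = 2πr² + 2πrh = 2πr² + 2·1204/r.
S'(r) = 4πr − 2·1204/r² = 0 ⇒ r³ = 1204/(2π), so r ≈ 5.7652 and h = 2r ≈ 11.5304.
S''(r) = 4π + 4·1204/r³ > 0, so this is the minimum; S ≈ 626.5161.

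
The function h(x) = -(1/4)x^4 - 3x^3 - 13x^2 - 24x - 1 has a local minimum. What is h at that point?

59/4

h'(x) = -x^3 - 9x^2 - 26x - 24 = 0 at x = -4, -3, -2.
h''(x) = -3x^2 - 18x - 26. h''(-4) = -2 < 0 ⇒ local maximum; h''(-3) = 1 > 0 ⇒ local minimum; h''(-2) = -2 < 0 ⇒ local maximum.
So the local minimum value is h(-3) = 59/4.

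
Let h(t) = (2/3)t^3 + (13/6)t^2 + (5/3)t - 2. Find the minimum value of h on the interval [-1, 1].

-19/8

Differentiating, h'(t) = 2t^2 + (13/3)t + 5/3; whose only zero in [-1, 1] is t = -1/2.
Candidates: h(-1) = -13/6; h(-1/2) = -19/8; h(1) = 5/2.
So the minimum is h(-1/2) = -19/8.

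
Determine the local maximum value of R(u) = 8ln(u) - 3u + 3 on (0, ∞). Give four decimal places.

R'(u) = 8/u − 3 = 0 gives u = 8/3.
R''(u) = -8/u², which is negative for u > 0, so this is a local maximum.
R(8/3) = 8·ln(8/3) - 8 + 3 ≈ 2.8466.

2.8466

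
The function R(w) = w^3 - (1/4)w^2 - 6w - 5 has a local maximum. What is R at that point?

Critical points: R'(w) = 3w^2 - (1/2)w - 6 vanishes at w = -4/3, 3/2.
R''(w) = 6w - 1/2. R''(-4/3) = -17/2 < 0 ⇒ local maximum; R''(3/2) = 17/2 > 0 ⇒ local minimum.
So the local maximum value is R(-4/3) = 5/27.

5/27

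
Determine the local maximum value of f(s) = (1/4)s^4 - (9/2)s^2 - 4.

-4

f'(s) = s^3 - 9s. Setting f'(s) = 0 gives s ∈ {-3, 0, 3}.
f''(s) = 3s^2 - 9. f''(-3) = 18 > 0 ⇒ local minimum; f''(0) = -9 < 0 ⇒ local maximum; f''(3) = 18 > 0 ⇒ local minimum.
Thus f has its local maximum at s = 0, with value -4.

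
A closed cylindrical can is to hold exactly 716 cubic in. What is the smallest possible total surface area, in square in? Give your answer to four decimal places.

443.0539

With radius r and height h, πr²h = 716 so h = 716/(πr²), and S(r) = 2πr² + 2πrh = 2πr² + 2·716/r.
S'(r) = 4πr − 2·716/r² = 0 ⇒ r³ = 716/(2π), so r ≈ 4.8482 and h = 2r ≈ 9.6963.
S''(r) = 4π + 4·716/r³ > 0, so this is the minimum; S ≈ 443.0539.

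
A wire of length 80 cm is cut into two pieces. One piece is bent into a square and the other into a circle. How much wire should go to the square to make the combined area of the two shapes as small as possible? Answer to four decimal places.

Let x be the length used for the square. Square side x/4; circle radius (80−x)/(2π).
A(x) = (x/4)² + π·((80−x)/(2π))² = x²/16 + (80−x)²/(4π) for 0 ≤ x ≤ 80. A'(x) = x/8 − (80−x)/(2π) = 0 gives x = 4·80/(π+4) ≈ 44.8079.
A'' = 1/8 + 1/(2π) > 0, so this gives the minimum combined area; x ≈ 44.8079 cm to the square.

44.8079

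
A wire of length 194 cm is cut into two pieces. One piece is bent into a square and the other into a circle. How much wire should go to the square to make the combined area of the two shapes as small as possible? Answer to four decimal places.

108.6592

Let x be the length used for the square. Square side x/4; circle radius (194−x)/(2π).
A(x) = (x/4)² + π·((194−x)/(2π))² = x²/16 + (194−x)²/(4π) for 0 ≤ x ≤ 194. A'(x) = x/8 − (194−x)/(2π) = 0 gives x = 4·194/(π+4) ≈ 108.6592.
A'' = 1/8 + 1/(2π) > 0, so this gives the minimum combined area; x ≈ 108.6592 cm to the square.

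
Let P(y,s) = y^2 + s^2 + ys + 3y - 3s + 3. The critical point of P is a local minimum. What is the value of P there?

-6

∂P/∂y = 2y + s + 3 = 0 and ∂P/∂s = y + 2s - 3 = 0, so (y, s) = (-3, 3).
The Hessian has P_{yy} = 2, P_{ss} = 2, P_{ys} = 1, giving D = 3 > 0 with P_{yy} > 0, so the point is a local minimum.
P(-3, 3) = -6.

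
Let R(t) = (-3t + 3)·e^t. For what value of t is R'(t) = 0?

0

By the product rule, R'(t) = (-3t)·e^t. Since e^t > 0, the only critical point is t = 0.
R''(0) has the same sign as -3 < 0, so this is a local maximum.
R(0) = (3)·e^(0) ≈ 3.0000.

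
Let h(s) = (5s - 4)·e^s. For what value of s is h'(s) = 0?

-1/5

Differentiating with the product rule gives h'(s) = (5s + 1)·e^s. Since e^s > 0, the only critical point is s = -1/5.
h''(-1/5) has the same sign as 5 > 0, so this is a local minimum.
h(-1/5) = (-5)·e^(-1/5) ≈ -4.0937.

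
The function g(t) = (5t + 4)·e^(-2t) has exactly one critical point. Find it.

-3/10

Differentiating with the product rule gives g'(t) = (-10t - 3)·e^(-2t). Since e^(-2t) > 0, the only critical point is t = -3/10.
g''(-3/10) has the same sign as -10 < 0, so this is a local maximum.
g(-3/10) = (5/2)·e^(3/5) ≈ 4.5553.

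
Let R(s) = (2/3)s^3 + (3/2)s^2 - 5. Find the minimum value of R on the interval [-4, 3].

-71/3

R'(s) = 2s^2 + 3s, which vanishes at s = -3/2 and s = 0.
Compare values at every candidate in [-4, 3]: R(-4) = -71/3,  R(-3/2) = -31/8,  R(0) = -5,  R(3) = 53/2.
Hence the absolute minimum is -71/3 at s = -4.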